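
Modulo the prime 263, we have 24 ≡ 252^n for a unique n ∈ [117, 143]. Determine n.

Compute 252^117 mod 263 = 160, then multiply by 252 repeatedly:
  252^117=160  252^118=81  252^119=161  252^120=70  252^121=19
  252^122=54  252^123=195  252^124=222  252^125=188  252^126=36
  252^127=130  252^128=148  252^129=213  252^130=24
Found 24 at exponent 130.

130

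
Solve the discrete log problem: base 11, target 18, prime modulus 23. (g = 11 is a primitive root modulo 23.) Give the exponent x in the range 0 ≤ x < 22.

Successive powers of 11 modulo 23:
  11^0=1  11^1=11  11^2=6  11^3=20  11^4=13  11^5=5
  11^6=9  11^7=7  11^8=8  11^9=19  11^10=2  11^11=22
  11^12=12  11^13=17  11^14=3  11^15=10  11^16=18
So 11^16 ≡ 18 (mod 23), giving x = 16.

16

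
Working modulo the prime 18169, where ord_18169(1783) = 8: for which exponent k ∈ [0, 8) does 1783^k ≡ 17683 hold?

Successive powers of 1783 modulo 18169:
  1783^0=1  1783^1=1783  1783^2=17683
So 1783^2 ≡ 17683 (mod 18169), giving k = 2.

2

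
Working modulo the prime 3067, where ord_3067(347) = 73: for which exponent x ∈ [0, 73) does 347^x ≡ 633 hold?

40

Baby-step giant-step with m = ceil(sqrt(73)) = 9.
Baby table (347^j mod 3067 for j=0..8):
  0:1  1:347  2:796  3:182  4:1814  5:723  6:2454  7:1979
  8:2772
Giant step factor: 347^(-9) ≡ 2671 (mod 3067).
Scan 633·2671^i mod 3067 for i = 0, 1, …:
  i=0: 633   i=1: 826   i=2: 1073   i=3: 1405
  i=4: 1814
Match at i=4, j=4: x = 4·9 + 4 = 40.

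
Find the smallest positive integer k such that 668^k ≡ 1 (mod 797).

796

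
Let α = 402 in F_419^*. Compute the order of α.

The order of 402 must divide p − 1 = 418 = 2 · 11 · 19.
Divisors: 1, 2, 11, 19, 22, 38, 209, 418.
Check each in increasing order: 402^1 ≡ 402;  402^2 ≡ 289;  402^11 ≡ 199;  402^19 ≡ 348;  402^22 ≡ 215;  402^38 ≡ 13;  402^209 ≡ 1.
Smallest exponent giving 1 is 209.

209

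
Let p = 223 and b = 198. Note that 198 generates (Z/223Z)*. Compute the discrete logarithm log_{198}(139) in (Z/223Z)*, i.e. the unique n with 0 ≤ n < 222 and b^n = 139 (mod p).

40

Baby-step giant-step with m = ceil(sqrt(222)) = 15.
Baby table (198^j mod 223 for j=0..14):
  0:1  1:198  2:179  3:208  4:152  5:214  6:2  7:173
  8:135  9:193  10:81  11:205  12:4  13:123  14:47
Giant step factor: 198^(-15) ≡ 26 (mod 223).
Scan 139·26^i mod 223 for i = 0, 1, …:
  i=0: 139   i=1: 46   i=2: 81
Match at i=2, j=10: n = 2·15 + 10 = 40.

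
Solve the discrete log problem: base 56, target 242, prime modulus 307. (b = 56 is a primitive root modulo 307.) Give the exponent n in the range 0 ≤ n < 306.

259

Baby-step giant-step with m = ceil(sqrt(306)) = 18.
Baby table (56^j mod 307 for j=0..17):
  0:1  1:56  2:66  3:12  4:58  5:178  6:144  7:82
  8:294  9:193  10:63  11:151  12:167  13:142  14:277  15:162
  16:169  17:254
Giant step factor: 56^(-18) ≡ 304 (mod 307).
Scan 242·304^i mod 307 for i = 0, 1, …:
  i=0: 242   i=1: 195   i=2: 29   i=3: 220
  i=4: 261   i=5: 138   i=6: 200   i=7: 14
  i=8: 265   i=9: 126     …   i=13: 75
  i=14: 82
Match at i=14, j=7: n = 14·18 + 7 = 259.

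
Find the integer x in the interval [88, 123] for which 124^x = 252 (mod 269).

119

Compute 124^88 mod 269 = 58, then multiply by 124 repeatedly:
  124^88=58  124^89=198  124^90=73  124^91=175  124^92=180
  124^93=262  124^94=208  124^95=237  124^96=67  124^97=238
  124^98=191  124^99=12  124^100=143  124^101=247  124^102=231
  124^103=130  124^104=249  124^105=210  124^106=216  124^107=153
  124^108=142  124^109=123  124^110=188  124^111=178  124^112=14
  124^113=122  124^114=64  124^115=135  124^116=62  124^117=156
  124^118=245  124^119=252
Found 252 at exponent 119.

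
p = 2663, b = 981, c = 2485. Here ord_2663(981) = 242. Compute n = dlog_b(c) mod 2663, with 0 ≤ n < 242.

Baby-step giant-step with m = ceil(sqrt(242)) = 16.
Baby table (981^j mod 2663 for j=0..15):
  0:1  1:981  2:1018  3:33  4:417  5:1638  6:1089  7:446
  8:794  9:1318  10:1403  11:2235  12:886  13:1028  14:1854  15:2608
Giant step factor: 981^(-16) ≡ 1138 (mod 2663).
Scan 2485·1138^i mod 2663 for i = 0, 1, …:
  i=0: 2485   i=1: 2487   i=2: 2100   i=3: 1089
Match at i=3, j=6: n = 3·16 + 6 = 54.

54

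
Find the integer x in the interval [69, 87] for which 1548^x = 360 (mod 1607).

79

Compute 1548^69 mod 1607 = 1408, then multiply by 1548 repeatedly:
  1548^69=1408  1548^70=492  1548^71=1505  1548^72=1197  1548^73=85
  1548^74=1413  1548^75=197  1548^76=1233  1548^77=1175  1548^78=1383
  1548^79=360
Found 360 at exponent 79.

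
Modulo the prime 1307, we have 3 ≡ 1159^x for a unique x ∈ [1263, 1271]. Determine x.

1266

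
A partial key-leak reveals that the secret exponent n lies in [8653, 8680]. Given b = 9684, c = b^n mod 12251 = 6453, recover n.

8675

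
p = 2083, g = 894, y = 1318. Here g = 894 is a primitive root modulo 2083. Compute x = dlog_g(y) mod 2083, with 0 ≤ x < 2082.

396

Baby-step giant-step with m = ceil(sqrt(2082)) = 46.
Baby table (894^j mod 2083 for j=0..45):
  0:1  1:894  2:1447  3:75  4:394  5:209  6:1459  7:388
  8:1094  9:1109  10:2021  11:813  12:1938  13:1599  14:568  15:1623
  16:1194  17:940  18:911  19:2064  20:1761  21:1669  22:658  23:846
  24:195  25:1441  26:960  27:44  28:1842  29:1178  30:1217  31:672
  32:864  33:1706  34:408  35:227  36:887  37:1438  38:361  39:1952
  40:1617  41:2079  42:590  43:461  44:1783  45:507
Giant step factor: 894^(-46) ≡ 446 (mod 2083).
Scan 1318·446^i mod 2083 for i = 0, 1, …:
  i=0: 1318   i=1: 422   i=2: 742   i=3: 1818
  i=4: 541   i=5: 1741   i=6: 1610   i=7: 1508
  i=8: 1842
Match at i=8, j=28: x = 8·46 + 28 = 396.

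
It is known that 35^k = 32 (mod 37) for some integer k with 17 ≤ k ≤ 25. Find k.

23

Compute 35^17 mod 37 = 19, then multiply by 35 repeatedly:
  35^17=19  35^18=36  35^19=2  35^20=33  35^21=8
  35^22=21  35^23=32
Found 32 at exponent 23.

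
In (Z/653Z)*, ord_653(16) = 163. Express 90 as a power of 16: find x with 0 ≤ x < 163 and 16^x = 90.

95

Baby-step giant-step with m = ceil(sqrt(163)) = 13.
Baby table (16^j mod 653 for j=0..12):
  0:1  1:16  2:256  3:178  4:236  5:511  6:340  7:216
  8:191  9:444  10:574  11:42  12:19
Giant step factor: 16^(-13) ≡ 58 (mod 653).
Scan 90·58^i mod 653 for i = 0, 1, …:
  i=0: 90   i=1: 649   i=2: 421   i=3: 257
  i=4: 540   i=5: 629   i=6: 567   i=7: 236
Match at i=7, j=4: x = 7·13 + 4 = 95.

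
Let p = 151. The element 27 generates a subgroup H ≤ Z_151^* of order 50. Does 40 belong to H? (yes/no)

40 ∈ ⟨27⟩ iff 40^50 ≡ 1 (mod 151), since |⟨27⟩| = 50.
40^50 mod 151 = 32.
Since 32 ≠ 1, 40 does not lie in the subgroup.

no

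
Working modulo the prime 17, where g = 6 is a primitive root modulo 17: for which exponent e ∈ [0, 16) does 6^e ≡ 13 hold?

12

Successive powers of 6 modulo 17:
  6^0=1  6^1=6  6^2=2  6^3=12  6^4=4  6^5=7
  6^6=8  6^7=14  6^8=16  6^9=11  6^10=15  6^11=5
  6^12=13
So 6^12 ≡ 13 (mod 17), giving e = 12.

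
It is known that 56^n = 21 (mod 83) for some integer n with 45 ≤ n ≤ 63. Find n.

52

Compute 56^45 mod 83 = 8, then multiply by 56 repeatedly:
  56^45=8  56^46=33  56^47=22  56^48=70  56^49=19
  56^50=68  56^51=73  56^52=21
Found 21 at exponent 52.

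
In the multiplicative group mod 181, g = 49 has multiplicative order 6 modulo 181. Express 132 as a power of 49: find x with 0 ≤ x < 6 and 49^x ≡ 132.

Successive powers of 49 modulo 181:
  49^0=1  49^1=49  49^2=48  49^3=180  49^4=132
So 49^4 ≡ 132 (mod 181), giving x = 4.

4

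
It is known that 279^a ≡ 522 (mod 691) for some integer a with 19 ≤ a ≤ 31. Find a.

29

Compute 279^19 mod 691 = 429, then multiply by 279 repeatedly:
  279^19=429  279^20=148  279^21=523  279^22=116  279^23=578
  279^24=259  279^25=397  279^26=203  279^27=666  279^28=626
  279^29=522
Found 522 at exponent 29.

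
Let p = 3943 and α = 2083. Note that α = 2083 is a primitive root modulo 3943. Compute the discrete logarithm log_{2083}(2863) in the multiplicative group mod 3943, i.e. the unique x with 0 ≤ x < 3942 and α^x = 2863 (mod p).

2867

Baby-step giant-step with m = ceil(sqrt(3942)) = 63.
Baby table (2083^j mod 3943 for j=0..62):
  0:1  1:2083  2:1589  3:1710  4:1401  5:463  6:2337  7:2309
  8:3130  9:2011  10:1447  11:1649  12:514  13:2109  14:545  15:3594
  16:2488  17:1402  18:2546  19:3926  20:76  21:588  22:2474  23:3784
  24:15  25:3644  26:177  27:1992  28:1300  29:3002  30:3511  31:3091
  32:3577  33:2564  34:1990  35:1077  36:3767  37:91  38:289  39:2651
  40:1833  41:1315  42:2703  43:3688  44:1140  45:934  46:1623  47:1558
  48:225  49:3401  50:2655  51:2279  52:3728  53:1657  54:1406  55:2992
  56:2396  57:2973  58:2249  59:383  60:1303  61:1365  62:392
Giant step factor: 2083^(-63) ≡ 2919 (mod 3943).
Scan 2863·2919^i mod 3943 for i = 0, 1, …:
  i=0: 2863   i=1: 1880   i=2: 3007   i=3: 315
  i=4: 766   i=5: 273   i=6: 401   i=7: 3391
  i=8: 1399   i=9: 2676     …   i=44: 3566
  i=45: 3577
Match at i=45, j=32: x = 45·63 + 32 = 2867.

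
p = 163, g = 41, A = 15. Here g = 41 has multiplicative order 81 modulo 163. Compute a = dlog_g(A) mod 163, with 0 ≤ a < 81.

Baby-step giant-step with m = ceil(sqrt(81)) = 9.
Baby table (41^j mod 163 for j=0..8):
  0:1  1:41  2:51  3:135  4:156  5:39  6:132  7:33
  8:49
Giant step factor: 41^(-9) ≡ 40 (mod 163).
Scan 15·40^i mod 163 for i = 0, 1, …:
  i=0: 15   i=1: 111   i=2: 39
Match at i=2, j=5: a = 2·9 + 5 = 23.

23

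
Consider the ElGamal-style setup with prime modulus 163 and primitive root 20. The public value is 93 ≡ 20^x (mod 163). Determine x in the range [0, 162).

10

Successive powers of 20 modulo 163:
  20^0=1  20^1=20  20^2=74  20^3=13  20^4=97  20^5=147
  20^6=6  20^7=120  20^8=118  20^9=78  20^10=93
So 20^10 ≡ 93 (mod 163), giving x = 10.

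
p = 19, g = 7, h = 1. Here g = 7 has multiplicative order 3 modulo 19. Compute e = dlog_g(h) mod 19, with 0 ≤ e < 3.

0

Successive powers of 7 modulo 19:
  7^0=1
So 7^0 ≡ 1 (mod 19), giving e = 0.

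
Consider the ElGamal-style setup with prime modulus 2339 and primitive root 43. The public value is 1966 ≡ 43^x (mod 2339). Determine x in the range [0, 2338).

Baby-step giant-step with m = ceil(sqrt(2338)) = 49.
Baby table (43^j mod 2339 for j=0..48):
  0:1  1:43  2:1849  3:2320  4:1522  5:2293  6:361  7:1489
  8:874  9:158  10:2116  11:2106  12:1676  13:1898  14:2088  15:902
  16:1362  17:91  18:1574  19:2190  20:610  21:501  22:492  23:105
  24:2176  25:8  26:344  27:758  28:2187  29:481  30:1971  31:549
  32:217  33:2314  34:1264  35:555  36:475  37:1713  38:1150  39:331
  40:199  41:1540  42:728  43:897  44:1147  45:202  46:1669  47:1597
  48:840
Giant step factor: 43^(-49) ≡ 1426 (mod 2339).
Scan 1966·1426^i mod 2339 for i = 0, 1, …:
  i=0: 1966   i=1: 1394   i=2: 2033   i=3: 1037
  i=4: 514   i=5: 857   i=6: 1124   i=7: 609
  i=8: 665   i=9: 995     …   i=44: 1233
  i=45: 1669
Match at i=45, j=46: x = 45·49 + 46 = 2251.

2251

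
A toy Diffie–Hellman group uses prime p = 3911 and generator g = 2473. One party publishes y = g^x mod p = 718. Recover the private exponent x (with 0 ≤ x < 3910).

Baby-step giant-step with m = ceil(sqrt(3910)) = 63.
Baby table (2473^j mod 3911 for j=0..62):
  0:1  1:2473  2:2836  3:1005  4:1880  5:2972  6:987  7:387
  8:2767  9:2452  10:1746  11:114  12:330  13:2602  14:1151  15:3126
  16:2462  17:3010  18:1097  19:2558  20:1847  21:3494  22:1263  23:2421
  24:3303  25:2151  26:463  27:2987  28:2883  29:3817  30:2198  31:3275
  32:3305  33:3186  34:2224  35:1086  36:2732  37:1939  38:261  39:138
  40:1017  41:268  42:1805  43:1314  44:3392  45:3232  46:2563  47:2479
  48:2030  49:2377  50:88  51:2519  52:3175  53:2398  54:1178  55:3410
  56:814  57:2768  58:1014  59:671  60:1119  61:2210  62:1663
Giant step factor: 2473^(-63) ≡ 3836 (mod 3911).
Scan 718·3836^i mod 3911 for i = 0, 1, …:
  i=0: 718   i=1: 904   i=2: 2598   i=3: 700
  i=4: 2254   i=5: 3034   i=6: 3199   i=7: 2557
  i=8: 3775   i=9: 2378     …   i=29: 1719
  i=30: 138
Match at i=30, j=39: x = 30·63 + 39 = 1929.

1929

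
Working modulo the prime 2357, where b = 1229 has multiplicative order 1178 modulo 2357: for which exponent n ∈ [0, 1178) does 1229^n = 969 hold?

Baby-step giant-step with m = ceil(sqrt(1178)) = 35.
Baby table (1229^j mod 2357 for j=0..34):
  0:1  1:1229  2:1961  3:1215  4:1254  5:2045  6:743  7:988
  8:397  9:14  10:707  11:1527  12:511  13:1057  14:346  15:974
  16:2047  17:844  18:196  19:470  20:165  21:83  22:656  23:130
  24:1851  25:374  26:31  27:387  28:1866  29:2310  30:1162  31:2113
  32:1820  33:2344  34:522
Giant step factor: 1229^(-35) ≡ 668 (mod 2357).
Scan 969·668^i mod 2357 for i = 0, 1, …:
  i=0: 969   i=1: 1474   i=2: 1763   i=3: 1541
  i=4: 1736   i=5: 4   i=6: 315   i=7: 647
  i=8: 865   i=9: 355     …   i=13: 276
  i=14: 522
Match at i=14, j=34: n = 14·35 + 34 = 524.

524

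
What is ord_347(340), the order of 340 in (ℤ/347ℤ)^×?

The order of 340 must divide p − 1 = 346 = 2 · 173.
Divisors: 1, 2, 173, 346.
Check each in increasing order: 340^1 ≡ 340;  340^2 ≡ 49;  340^173 ≡ 1.
Smallest exponent giving 1 is 173.

173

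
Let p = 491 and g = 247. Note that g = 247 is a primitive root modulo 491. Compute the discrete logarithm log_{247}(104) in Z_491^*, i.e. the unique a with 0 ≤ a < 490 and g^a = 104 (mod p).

425

Baby-step giant-step with m = ceil(sqrt(490)) = 23.
Baby table (247^j mod 491 for j=0..22):
  0:1  1:247  2:125  3:433  4:404  5:115  6:418  7:136
  8:204  9:306  10:459  11:443  12:419  13:383  14:329  15:248
  16:372  17:67  18:346  19:28  20:42  21:63  22:340
Giant step factor: 247^(-23) ≡ 336 (mod 491).
Scan 104·336^i mod 491 for i = 0, 1, …:
  i=0: 104   i=1: 83   i=2: 392   i=3: 124
  i=4: 420   i=5: 203   i=6: 450   i=7: 463
  i=8: 412   i=9: 461     …   i=17: 70
  i=18: 443
Match at i=18, j=11: a = 18·23 + 11 = 425.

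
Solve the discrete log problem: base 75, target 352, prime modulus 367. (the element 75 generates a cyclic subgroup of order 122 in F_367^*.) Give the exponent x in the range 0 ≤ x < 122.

85

Baby-step giant-step with m = ceil(sqrt(122)) = 12.
Baby table (75^j mod 367 for j=0..11):
  0:1  1:75  2:120  3:192  4:87  5:286  6:164  7:189
  8:229  9:293  10:322  11:295
Giant step factor: 75^(-12) ≡ 7 (mod 367).
Scan 352·7^i mod 367 for i = 0, 1, …:
  i=0: 352   i=1: 262   i=2: 366   i=3: 360
  i=4: 318   i=5: 24   i=6: 168   i=7: 75
Match at i=7, j=1: x = 7·12 + 1 = 85.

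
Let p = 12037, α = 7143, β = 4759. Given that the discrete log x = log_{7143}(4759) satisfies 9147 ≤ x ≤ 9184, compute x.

Compute 7143^9147 mod 12037 = 7399, then multiply by 7143 repeatedly:
  7143^9147=7399  7143^9148=8627  7143^9149=5258  7143^9150=2454  7143^9151=3050
  7143^9152=11217  7143^9153=4759
Found 4759 at exponent 9153.

9153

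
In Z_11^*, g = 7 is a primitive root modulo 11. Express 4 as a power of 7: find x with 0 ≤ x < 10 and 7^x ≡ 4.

6

Successive powers of 7 modulo 11:
  7^0=1  7^1=7  7^2=5  7^3=2  7^4=3  7^5=10
  7^6=4
So 7^6 ≡ 4 (mod 11), giving x = 6.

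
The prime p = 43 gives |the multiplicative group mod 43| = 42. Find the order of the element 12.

The order of 12 must divide p − 1 = 42 = 2 · 3 · 7.
Divisors: 1, 2, 3, 6, 7, 14, 21, 42.
Check each in increasing order: 12^1 ≡ 12;  12^2 ≡ 15;  12^3 ≡ 8;  12^6 ≡ 21;  12^7 ≡ 37;  12^14 ≡ 36;  12^21 ≡ 42;  12^42 ≡ 1.
Smallest exponent giving 1 is 42.

42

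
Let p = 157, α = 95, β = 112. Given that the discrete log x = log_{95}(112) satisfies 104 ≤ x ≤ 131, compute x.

Compute 95^104 mod 157 = 12, then multiply by 95 repeatedly:
  95^104=12  95^105=41  95^106=127  95^107=133  95^108=75
  95^109=60  95^110=48  95^111=7  95^112=37  95^113=61
  95^114=143  95^115=83  95^116=35  95^117=28  95^118=148
  95^119=87  95^120=101  95^121=18  95^122=140  95^123=112
Found 112 at exponent 123.

123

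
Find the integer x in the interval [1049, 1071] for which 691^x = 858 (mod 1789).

1055

Compute 691^1049 mod 1789 = 971, then multiply by 691 repeatedly:
  691^1049=971  691^1050=86  691^1051=389  691^1052=449  691^1053=762
  691^1054=576  691^1055=858
Found 858 at exponent 1055.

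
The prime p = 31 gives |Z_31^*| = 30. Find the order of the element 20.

The order of 20 must divide p − 1 = 30 = 2 · 3 · 5.
Divisors: 1, 2, 3, 5, 6, 10, 15, 30.
Check each in increasing order: 20^1 ≡ 20;  20^2 ≡ 28;  20^3 ≡ 2;  20^5 ≡ 25;  20^6 ≡ 4;  20^10 ≡ 5;  20^15 ≡ 1.
Smallest exponent giving 1 is 15.

15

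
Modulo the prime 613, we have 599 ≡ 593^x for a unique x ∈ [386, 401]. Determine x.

389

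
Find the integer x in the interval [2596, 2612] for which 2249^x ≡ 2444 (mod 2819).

Compute 2249^2596 mod 2819 = 2734, then multiply by 2249 repeatedly:
  2249^2596=2734  2249^2597=527  2249^2598=1243  2249^2599=1878  2249^2600=760
  2249^2601=926  2249^2602=2152  2249^2603=2444
Found 2444 at exponent 2603.

2603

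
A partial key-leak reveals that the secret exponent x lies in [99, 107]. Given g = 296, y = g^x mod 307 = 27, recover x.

99

Compute 296^99 mod 307 = 27, then multiply by 296 repeatedly:
  296^99=27
Found 27 at exponent 99.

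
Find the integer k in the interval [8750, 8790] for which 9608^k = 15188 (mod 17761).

Compute 9608^8750 mod 17761 = 4802, then multiply by 9608 repeatedly:
  9608^8750=4802  9608^8751=12299  9608^8752=4859  9608^8753=9364  9608^8754=9847
  9608^8755=14890  9608^8756=16026  9608^8757=7699  9608^8758=15188
Found 15188 at exponent 8758.

8758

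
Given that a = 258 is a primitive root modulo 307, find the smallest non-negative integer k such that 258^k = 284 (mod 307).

Baby-step giant-step with m = ceil(sqrt(306)) = 18.
Baby table (258^j mod 307 for j=0..17):
  0:1  1:258  2:252  3:239  4:262  5:56  6:19  7:297
  8:183  9:243  10:66  11:143  12:54  13:117  14:100  15:12
  16:26  17:261
Giant step factor: 258^(-18) ≡ 269 (mod 307).
Scan 284·269^i mod 307 for i = 0, 1, …:
  i=0: 284   i=1: 260   i=2: 251   i=3: 286
  i=4: 184   i=5: 69   i=6: 141   i=7: 168
  i=8: 63   i=9: 62   i=10: 100
Match at i=10, j=14: k = 10·18 + 14 = 194.

194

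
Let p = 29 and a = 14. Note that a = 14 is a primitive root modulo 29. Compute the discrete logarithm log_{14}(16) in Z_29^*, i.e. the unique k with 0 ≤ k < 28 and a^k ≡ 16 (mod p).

Successive powers of 14 modulo 29:
  14^0=1  14^1=14  14^2=22  14^3=18  14^4=20  14^5=19
  14^6=5  14^7=12  14^8=23  14^9=3  14^10=13  14^11=8
  14^12=25  14^13=2  14^14=28  14^15=15  14^16=7  14^17=11
  14^18=9  14^19=10  14^20=24  14^21=17  14^22=6  14^23=26
  14^24=16
So 14^24 ≡ 16 (mod 29), giving k = 24.

24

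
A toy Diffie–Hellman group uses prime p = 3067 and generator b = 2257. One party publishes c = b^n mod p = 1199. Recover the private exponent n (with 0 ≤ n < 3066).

Baby-step giant-step with m = ceil(sqrt(3066)) = 56.
Baby table (2257^j mod 3067 for j=0..55):
  0:1  1:2257  2:2829  3:2626  4:1438  5:680  6:1260  7:711
  8:686  9:2534  10:2350  11:1107  12:1961  13:296  14:2533  15:93
  16:1345  17:2402  18:1925  19:1853  20:1900  21:634  22:1716  23:2458
  24:2570  25:793  26:1740  27:1420  28:2992  29:2477  30:2515  31:2405
  32:2562  33:1139  34:577  35:1881  36:689  37:104  38:1636  39:2851
  40:141  41:2336  42:179  43:2226  44:336  45:803  46:2841  47:2107
  48:1649  49:1522  50:114  51:2737  52:471  53:1865  54:1381  55:845
Giant step factor: 2257^(-56) ≡ 1416 (mod 3067).
Scan 1199·1416^i mod 3067 for i = 0, 1, …:
  i=0: 1199   i=1: 1733   i=2: 328   i=3: 1331
  i=4: 1558   i=5: 955   i=6: 2800   i=7: 2236
  i=8: 1032   i=9: 1420
Match at i=9, j=27: n = 9·56 + 27 = 531.

531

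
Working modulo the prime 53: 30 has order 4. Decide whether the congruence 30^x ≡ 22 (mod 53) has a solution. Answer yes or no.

no

⟨30⟩ has order 4; its elements mod 53 are {1, 23, 30, 52}.
22 is not in this set.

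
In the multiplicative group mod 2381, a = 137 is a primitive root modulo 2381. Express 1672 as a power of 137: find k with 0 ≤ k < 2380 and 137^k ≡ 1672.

Baby-step giant-step with m = ceil(sqrt(2380)) = 49.
Baby table (137^j mod 2381 for j=0..48):
  0:1  1:137  2:2102  3:2254  4:1649  5:2099  6:1843  7:105
  8:99  9:1658  10:951  11:1713  12:1343  13:654  14:1501  15:871
  16:277  17:2234  18:1290  19:536  20:2002  21:459  22:977  23:513
  24:1232  25:2114  26:1517  27:682  28:575  29:202  30:1483  31:786
  32:537  33:2139  34:180  35:850  36:2162  37:950  38:1576  39:1622
  40:781  41:2233  42:1153  43:815  44:2129  45:1191  46:1259  47:1051
  48:1127
Giant step factor: 137^(-49) ≡ 1789 (mod 2381).
Scan 1672·1789^i mod 2381 for i = 0, 1, …:
  i=0: 1672   i=1: 672   i=2: 2184   i=3: 2336
  i=4: 449   i=5: 864   i=6: 427   i=7: 1983
  i=8: 2278   i=9: 1451     …   i=28: 2255
  i=29: 781
Match at i=29, j=40: k = 29·49 + 40 = 1461.

1461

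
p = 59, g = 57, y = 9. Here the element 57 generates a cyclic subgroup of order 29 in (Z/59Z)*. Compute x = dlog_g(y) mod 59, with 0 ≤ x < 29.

Successive powers of 57 modulo 59:
  57^0=1  57^1=57  57^2=4  57^3=51  57^4=16  57^5=27
  57^6=5  57^7=49  57^8=20  57^9=19  57^10=21  57^11=17
  57^12=25  57^13=9
So 57^13 ≡ 9 (mod 59), giving x = 13.

13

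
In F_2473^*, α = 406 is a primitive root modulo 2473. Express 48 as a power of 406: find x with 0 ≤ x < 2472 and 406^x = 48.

Baby-step giant-step with m = ceil(sqrt(2472)) = 50.
Baby table (406^j mod 2473 for j=0..49):
  0:1  1:406  2:1618  3:1563  4:1490  5:1528  6:2118  7:1777
  8:1819  9:1560  10:272  11:1620  12:2375  13:2253  14:2181  15:152
  16:2360  17:1109  18:168  19:1437  20:2267  21:446  22:547  23:1985
  24:2185  25:1776  26:1413  27:2415  28:1182  29:130  30:847  31:135
  32:404  33:806  34:800  35:837  36:1021  37:1535  38:14  39:738
  40:395  41:2098  42:1076  43:1608  44:2449  45:148  46:736  47:2056
  48:1335  49:423
Giant step factor: 406^(-50) ≡ 146 (mod 2473).
Scan 48·146^i mod 2473 for i = 0, 1, …:
  i=0: 48   i=1: 2062   i=2: 1819
Match at i=2, j=8: x = 2·50 + 8 = 108.

108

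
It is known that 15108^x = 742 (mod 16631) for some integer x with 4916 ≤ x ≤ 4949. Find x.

4926

Compute 15108^4916 mod 16631 = 150, then multiply by 15108 repeatedly:
  15108^4916=150  15108^4917=4384  15108^4918=8830  15108^4919=6389  15108^4920=15319
  15108^4921=2456  15108^4922=1487  15108^4923=13746  15108^4924=3271  15108^4925=7567
  15108^4926=742
Found 742 at exponent 4926.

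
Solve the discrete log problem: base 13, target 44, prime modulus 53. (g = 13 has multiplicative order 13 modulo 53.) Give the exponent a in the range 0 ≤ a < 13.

9

Successive powers of 13 modulo 53:
  13^0=1  13^1=13  13^2=10  13^3=24  13^4=47  13^5=28
  13^6=46  13^7=15  13^8=36  13^9=44
So 13^9 ≡ 44 (mod 53), giving a = 9.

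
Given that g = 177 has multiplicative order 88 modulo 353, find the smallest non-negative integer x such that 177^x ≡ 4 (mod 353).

86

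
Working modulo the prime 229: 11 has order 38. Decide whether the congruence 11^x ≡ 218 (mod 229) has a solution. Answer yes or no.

yes

218 ∈ ⟨11⟩ iff 218^38 ≡ 1 (mod 229), since |⟨11⟩| = 38.
218^38 mod 229 = 1.
Since 1 = 1, 218 lies in the subgroup.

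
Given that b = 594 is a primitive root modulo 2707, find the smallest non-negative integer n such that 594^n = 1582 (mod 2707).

1054

Baby-step giant-step with m = ceil(sqrt(2706)) = 53.
Baby table (594^j mod 2707 for j=0..52):
  0:1  1:594  2:926  3:523  4:2064  5:2452  6:122  7:2086
  8:1985  9:1545  10:57  11:1374  12:1349  13:34  14:1247  15:1707
  16:1540  17:2501  18:2158  19:1441  20:542  21:2522  22:1097  23:1938
  24:697  25:2554  26:1156  27:1793  28:1191  29:927  30:1117  31:283
  32:268  33:2186  34:1831  35:2107  36:924  37:2042  38:212  39:1406
  40:1408  41:2596  42:1741  43:80  44:1501  45:991  46:1235  47:2700
  48:1256  49:1639  50:1753  51:1794  52:1785
Giant step factor: 594^(-53) ≡ 2539 (mod 2707).
Scan 1582·2539^i mod 2707 for i = 0, 1, …:
  i=0: 1582   i=1: 2217   i=2: 1110   i=3: 303
  i=4: 529   i=5: 459   i=6: 1391   i=7: 1821
  i=8: 2670   i=9: 802     …   i=18: 564
  i=19: 2700
Match at i=19, j=47: n = 19·53 + 47 = 1054.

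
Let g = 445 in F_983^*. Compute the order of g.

982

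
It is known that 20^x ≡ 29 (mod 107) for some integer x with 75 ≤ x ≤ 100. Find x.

Compute 20^75 mod 107 = 6, then multiply by 20 repeatedly:
  20^75=6  20^76=13  20^77=46  20^78=64  20^79=103
  20^80=27  20^81=5  20^82=100  20^83=74  20^84=89
  20^85=68  20^86=76  20^87=22  20^88=12  20^89=26
  20^90=92  20^91=21  20^92=99  20^93=54  20^94=10
  20^95=93  20^96=41  20^97=71  20^98=29
Found 29 at exponent 98.

98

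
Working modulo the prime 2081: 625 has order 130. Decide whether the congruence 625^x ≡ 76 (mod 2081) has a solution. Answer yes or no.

no

76 ∈ ⟨625⟩ iff 76^130 ≡ 1 (mod 2081), since |⟨625⟩| = 130.
76^130 mod 2081 = 1115.
Since 1115 ≠ 1, 76 does not lie in the subgroup.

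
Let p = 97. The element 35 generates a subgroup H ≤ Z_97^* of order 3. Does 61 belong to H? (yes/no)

yes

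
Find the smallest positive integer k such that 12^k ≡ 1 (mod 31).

The order of 12 must divide p − 1 = 30 = 2 · 3 · 5.
Divisors: 1, 2, 3, 5, 6, 10, 15, 30.
Check each in increasing order: 12^1 ≡ 12;  12^2 ≡ 20;  12^3 ≡ 23;  12^5 ≡ 26;  12^6 ≡ 2;  12^10 ≡ 25;  12^15 ≡ 30;  12^30 ≡ 1.
Smallest exponent giving 1 is 30.

30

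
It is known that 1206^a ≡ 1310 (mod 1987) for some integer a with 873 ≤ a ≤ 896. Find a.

Compute 1206^873 mod 1987 = 1812, then multiply by 1206 repeatedly:
  1206^873=1812  1206^874=1559  1206^875=452  1206^876=674  1206^877=161
  1206^878=1427  1206^879=220  1206^880=1049  1206^881=1362  1206^882=1310
Found 1310 at exponent 882.

882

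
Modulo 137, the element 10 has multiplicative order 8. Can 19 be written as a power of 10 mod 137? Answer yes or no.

⟨10⟩ has order 8; its elements mod 137 are {1, 10, 37, 41, 96, 100, 127, 136}.
19 is not in this set.

no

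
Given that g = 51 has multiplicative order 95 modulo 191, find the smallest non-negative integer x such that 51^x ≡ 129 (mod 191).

Baby-step giant-step with m = ceil(sqrt(95)) = 10.
Baby table (51^j mod 191 for j=0..9):
  0:1  1:51  2:118  3:97  4:172  5:177  6:50  7:67
  8:170  9:75
Giant step factor: 51^(-10) ≡ 153 (mod 191).
Scan 129·153^i mod 191 for i = 0, 1, …:
  i=0: 129   i=1: 64   i=2: 51
Match at i=2, j=1: x = 2·10 + 1 = 21.

21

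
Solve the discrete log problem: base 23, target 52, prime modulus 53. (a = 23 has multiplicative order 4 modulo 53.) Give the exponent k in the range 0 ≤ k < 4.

2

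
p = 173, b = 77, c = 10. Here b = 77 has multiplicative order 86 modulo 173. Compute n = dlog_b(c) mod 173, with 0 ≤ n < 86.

Successive powers of 77 modulo 173:
  77^0=1  77^1=77  77^2=47  77^3=159  77^4=133  77^5=34
  77^6=23  77^7=41  77^8=43  77^9=24  77^10=118  77^11=90
  77^12=10
So 77^12 ≡ 10 (mod 173), giving n = 12.

12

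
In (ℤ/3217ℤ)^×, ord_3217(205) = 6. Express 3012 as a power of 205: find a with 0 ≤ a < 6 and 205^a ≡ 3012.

Successive powers of 205 modulo 3217:
  205^0=1  205^1=205  205^2=204  205^3=3216  205^4=3012
So 205^4 ≡ 3012 (mod 3217), giving a = 4.

4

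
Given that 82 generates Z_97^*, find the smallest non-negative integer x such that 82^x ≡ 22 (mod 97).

Baby-step giant-step with m = ceil(sqrt(96)) = 10.
Baby table (82^j mod 97 for j=0..9):
  0:1  1:82  2:31  3:20  4:88  5:38  6:12  7:14
  8:81  9:46
Giant step factor: 82^(-10) ≡ 44 (mod 97).
Scan 22·44^i mod 97 for i = 0, 1, …:
  i=0: 22   i=1: 95   i=2: 9   i=3: 8
  i=4: 61   i=5: 65   i=6: 47   i=7: 31
Match at i=7, j=2: x = 7·10 + 2 = 72.

72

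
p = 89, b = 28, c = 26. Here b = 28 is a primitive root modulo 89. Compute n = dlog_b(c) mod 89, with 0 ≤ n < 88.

Baby-step giant-step with m = ceil(sqrt(88)) = 10.
Baby table (28^j mod 89 for j=0..9):
  0:1  1:28  2:72  3:58  4:22  5:82  6:71  7:30
  8:39  9:24
Giant step factor: 28^(-10) ≡ 20 (mod 89).
Scan 26·20^i mod 89 for i = 0, 1, …:
  i=0: 26   i=1: 75   i=2: 76   i=3: 7
  i=4: 51   i=5: 41   i=6: 19   i=7: 24
Match at i=7, j=9: n = 7·10 + 9 = 79.

79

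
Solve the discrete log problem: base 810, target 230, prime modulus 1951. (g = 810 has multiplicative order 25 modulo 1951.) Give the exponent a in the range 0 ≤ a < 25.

9

Successive powers of 810 modulo 1951:
  810^0=1  810^1=810  810^2=564  810^3=306  810^4=83  810^5=896
  810^6=1939  810^7=35  810^8=1036  810^9=230
So 810^9 ≡ 230 (mod 1951), giving a = 9.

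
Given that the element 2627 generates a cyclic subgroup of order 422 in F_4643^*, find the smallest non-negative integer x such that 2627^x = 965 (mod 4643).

406

Baby-step giant-step with m = ceil(sqrt(422)) = 21.
Baby table (2627^j mod 4643 for j=0..20):
  0:1  1:2627  2:1631  3:3791  4:4365  5:3288  6:1596  7:63
  8:2996  9:607  10:2040  11:1058  12:2852  13:3045  14:3969  15:3028
  16:1097  17:3159  18:1652  19:3242  20:1472
Giant step factor: 2627^(-21) ≡ 736 (mod 4643).
Scan 965·736^i mod 4643 for i = 0, 1, …:
  i=0: 965   i=1: 4504   i=2: 4485   i=3: 4430
  i=4: 1094   i=5: 1945   i=6: 1476   i=7: 4517
  i=8: 124   i=9: 3047     …   i=18: 3905
  i=19: 63
Match at i=19, j=7: x = 19·21 + 7 = 406.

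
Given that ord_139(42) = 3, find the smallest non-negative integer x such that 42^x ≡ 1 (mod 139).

Successive powers of 42 modulo 139:
  42^0=1
So 42^0 ≡ 1 (mod 139), giving x = 0.

0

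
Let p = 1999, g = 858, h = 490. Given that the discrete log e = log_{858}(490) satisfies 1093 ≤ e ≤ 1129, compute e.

Compute 858^1093 mod 1999 = 1520, then multiply by 858 repeatedly:
  858^1093=1520  858^1094=812  858^1095=1044  858^1096=200  858^1097=1685
  858^1098=453  858^1099=868  858^1100=1116  858^1101=7  858^1102=9
  858^1103=1725  858^1104=790  858^1105=159  858^1106=490
Found 490 at exponent 1106.

1106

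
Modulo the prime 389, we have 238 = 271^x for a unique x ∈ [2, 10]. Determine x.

Compute 271^2 mod 389 = 309, then multiply by 271 repeatedly:
  271^2=309  271^3=104  271^4=176  271^5=238
Found 238 at exponent 5.

5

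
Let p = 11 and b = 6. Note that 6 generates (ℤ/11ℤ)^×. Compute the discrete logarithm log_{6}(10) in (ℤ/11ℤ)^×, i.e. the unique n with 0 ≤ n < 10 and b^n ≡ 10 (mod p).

Successive powers of 6 modulo 11:
  6^0=1  6^1=6  6^2=3  6^3=7  6^4=9  6^5=10
So 6^5 ≡ 10 (mod 11), giving n = 5.

5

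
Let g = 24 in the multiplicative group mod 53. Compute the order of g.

13

The order of 24 must divide p − 1 = 52 = 2^2 · 13.
Divisors: 1, 2, 4, 13, 26, 52.
Check each in increasing order: 24^1 ≡ 24;  24^2 ≡ 46;  24^4 ≡ 49;  24^13 ≡ 1.
Smallest exponent giving 1 is 13.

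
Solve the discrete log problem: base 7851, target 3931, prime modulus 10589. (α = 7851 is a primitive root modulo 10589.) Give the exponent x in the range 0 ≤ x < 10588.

2092

Baby-step giant-step with m = ceil(sqrt(10588)) = 103.
Baby table (7851^j mod 10589 for j=0..102):
  0:1  1:7851  2:10221  3:1629  4:8356  5:4101  6:6391  7:5059
  8:9459  9:1952  10:2869  11:1716  12:3108  13:3852  14:10457  15:1390
  16:6220  17:7341  18:8853  19:9296  20:3508  21:9908  22:914  23:7061
  24:2496  25:6446  26:2715  27:10397  28:6835  29:7122  30:4902  31:5176
  32:6783  33:1252  34:2860  35:5180  36:6420  37:10369  38:9376  39:6837
  40:1646  41:4166  42:8434  43:2317  44:9454  45:5053  46:4709  47:4160
  48:3684  49:4525  50:10269  51:7862  52:1281  53:8170  54:5097  55:716
  56:9146  57:1237  58:1574  59:111  60:3163  61:1508  62:806  63:6273
  64:10473  65:10527  66:332  67:1638  68:4892  69:789  70:10463  71:6140
  72:4012  73:6526  74:6044  75:2135  76:10087  77:8495  78:4723  79:8184
  80:9121  81:6153  82:185  83:1742  84:6043  85:4873  86:10455  87:6866
  88:6956  89:4083  90:2730  91:1094  92:1315  93:10379  94:3174  95:3157
  96:7347  97:3014  98:7088  99:2693  100:7099  101:4342  102:3051
Giant step factor: 7851^(-103) ≡ 3559 (mod 10589).
Scan 3931·3559^i mod 10589 for i = 0, 1, …:
  i=0: 3931   i=1: 2360   i=2: 2163   i=3: 10503
  i=4: 1007   i=5: 4831   i=6: 7582   i=7: 3566
  i=8: 5772   i=9: 10477     …   i=19: 7812
  i=20: 6783
Match at i=20, j=32: x = 20·103 + 32 = 2092.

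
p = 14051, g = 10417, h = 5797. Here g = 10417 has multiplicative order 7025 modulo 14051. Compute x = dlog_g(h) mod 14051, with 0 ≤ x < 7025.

3040

Baby-step giant-step with m = ceil(sqrt(7025)) = 84.
Baby table (10417^j mod 14051 for j=0..83):
  0:1  1:10417  2:12067  3:1693  4:1976  5:13328  6:13896  7:1230
  8:12449  9:4554  10:2842  11:13708  12:9974  13:6064  14:9443  15:10731
  16:9122  17:11012  18:13691  19:1497  20:11690  21:8764  22:5241  23:7362
  24:13647  25:6832  26:629  27:4527  28:2603  29:11072  30:6416  31:8916
  32:862  33:865  34:4014  35:12113  36:3141  37:9069  38:6900  39:6435
  40:10125  41:5319  42:4930  43:13456  44:12427  45:196  46:4337  47:4564
  48:8655  49:7919  50:12853  51:11773  52:2213  53:9181  54:7371  55:9043
  56:3027  57:1815  58:8260  59:10147  60:9677  61:3435  62:8549  63:13746
  64:12392  65:927  66:3522  67:1513  68:9750  69:5122  70:4227  71:10876
  72:2079  73:4352  74:6258  75:6997  76:5212  77:340  78:928  79:13939
  80:13580  81:11443  82:7098  83:3504
Giant step factor: 10417^(-84) ≡ 173 (mod 14051).
Scan 5797·173^i mod 14051 for i = 0, 1, …:
  i=0: 5797   i=1: 5260   i=2: 10716   i=3: 13187
  i=4: 5089   i=5: 9235   i=6: 9892   i=7: 11145
  i=8: 3098   i=9: 2016     …   i=35: 2002
  i=36: 9122
Match at i=36, j=16: x = 36·84 + 16 = 3040.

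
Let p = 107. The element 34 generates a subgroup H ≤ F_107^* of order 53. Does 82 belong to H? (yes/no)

no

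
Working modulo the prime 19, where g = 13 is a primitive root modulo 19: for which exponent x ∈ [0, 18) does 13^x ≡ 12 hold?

Successive powers of 13 modulo 19:
  13^0=1  13^1=13  13^2=17  13^3=12
So 13^3 ≡ 12 (mod 19), giving x = 3.

3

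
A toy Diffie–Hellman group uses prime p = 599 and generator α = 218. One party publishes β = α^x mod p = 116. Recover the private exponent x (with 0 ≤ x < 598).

157

Baby-step giant-step with m = ceil(sqrt(598)) = 25.
Baby table (218^j mod 599 for j=0..24):
  0:1  1:218  2:203  3:527  4:477  5:359  6:392  7:398
  8:508  9:528  10:96  11:562  12:320  13:276  14:268  15:321
  16:494  17:471  18:249  19:372  20:231  21:42  22:171  23:140
  24:570
Giant step factor: 218^(-25) ≡ 258 (mod 599).
Scan 116·258^i mod 599 for i = 0, 1, …:
  i=0: 116   i=1: 577   i=2: 314   i=3: 147
  i=4: 189   i=5: 243   i=6: 398
Match at i=6, j=7: x = 6·25 + 7 = 157.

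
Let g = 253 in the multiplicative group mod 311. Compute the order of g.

155

The order of 253 must divide p − 1 = 310 = 2 · 5 · 31.
Divisors: 1, 2, 5, 10, 31, 62, 155, 310.
Check each in increasing order: 253^1 ≡ 253;  253^2 ≡ 254;  253^5 ≡ 24;  253^10 ≡ 265;  253^31 ≡ 216;  253^62 ≡ 6;  253^155 ≡ 1.
Smallest exponent giving 1 is 155.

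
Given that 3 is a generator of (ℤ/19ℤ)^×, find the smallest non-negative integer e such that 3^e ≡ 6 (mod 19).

Successive powers of 3 modulo 19:
  3^0=1  3^1=3  3^2=9  3^3=8  3^4=5  3^5=15
  3^6=7  3^7=2  3^8=6
So 3^8 ≡ 6 (mod 19), giving e = 8.

8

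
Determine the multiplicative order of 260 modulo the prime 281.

280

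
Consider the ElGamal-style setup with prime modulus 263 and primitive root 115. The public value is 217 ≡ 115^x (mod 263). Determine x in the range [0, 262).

235

Baby-step giant-step with m = ceil(sqrt(262)) = 17.
Baby table (115^j mod 263 for j=0..16):
  0:1  1:115  2:75  3:209  4:102  5:158  6:23  7:15
  8:147  9:73  10:242  11:215  12:3  13:82  14:225  15:101
  16:43
Giant step factor: 115^(-17) ≡ 177 (mod 263).
Scan 217·177^i mod 263 for i = 0, 1, …:
  i=0: 217   i=1: 11   i=2: 106   i=3: 89
  i=4: 236   i=5: 218   i=6: 188   i=7: 138
  i=8: 230   i=9: 208   i=10: 259   i=11: 81
  i=12: 135   i=13: 225
Match at i=13, j=14: x = 13·17 + 14 = 235.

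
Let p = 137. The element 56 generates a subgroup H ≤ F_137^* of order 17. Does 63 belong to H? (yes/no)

no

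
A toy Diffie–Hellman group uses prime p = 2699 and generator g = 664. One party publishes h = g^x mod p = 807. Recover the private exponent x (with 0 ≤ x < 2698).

948

Baby-step giant-step with m = ceil(sqrt(2698)) = 52.
Baby table (664^j mod 2699 for j=0..51):
  0:1  1:664  2:959  3:2511  4:2021  5:541  6:257  7:611
  8:854  9:266  10:1189  11:1388  12:1273  13:485  14:859  15:887
  16:586  17:448  18:582  19:491  20:2144  21:1243  22:2157  23:1778
  24:1129  25:2033  26:412  27:969  28:1054  29:815  30:1360  31:1574
  32:623  33:725  34:978  35:1632  36:1349  37:2367  38:870  39:94
  40:339  41:1079  42:1221  43:1044  44:2272  45:2566  46:755  47:2005
  48:713  49:1107  50:920  51:906
Giant step factor: 664^(-52) ≡ 479 (mod 2699).
Scan 807·479^i mod 2699 for i = 0, 1, …:
  i=0: 807   i=1: 596   i=2: 2089   i=3: 2001
  i=4: 334   i=5: 745   i=6: 587   i=7: 477
  i=8: 1767   i=9: 1606     …   i=17: 2172
  i=18: 1273
Match at i=18, j=12: x = 18·52 + 12 = 948.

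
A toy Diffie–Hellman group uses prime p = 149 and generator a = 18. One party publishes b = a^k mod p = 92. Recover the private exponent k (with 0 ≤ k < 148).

Baby-step giant-step with m = ceil(sqrt(148)) = 13.
Baby table (18^j mod 149 for j=0..12):
  0:1  1:18  2:26  3:21  4:80  5:99  6:143  7:41
  8:142  9:23  10:116  11:2  12:36
Giant step factor: 18^(-13) ≡ 43 (mod 149).
Scan 92·43^i mod 149 for i = 0, 1, …:
  i=0: 92   i=1: 82   i=2: 99
Match at i=2, j=5: k = 2·13 + 5 = 31.

31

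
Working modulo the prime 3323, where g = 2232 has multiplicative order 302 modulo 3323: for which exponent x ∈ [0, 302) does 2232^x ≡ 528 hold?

171

Baby-step giant-step with m = ceil(sqrt(302)) = 18.
Baby table (2232^j mod 3323 for j=0..17):
  0:1  1:2232  2:647  3:1922  4:3234  5:732  6:2231  7:1738
  8:1275  9:1312  10:821  11:1499  12:2830  13:2860  14:37  15:2832
  16:678  17:1331
Giant step factor: 2232^(-18) ≡ 1440 (mod 3323).
Scan 528·1440^i mod 3323 for i = 0, 1, …:
  i=0: 528   i=1: 2676   i=2: 2083   i=3: 2174
  i=4: 294   i=5: 1339   i=6: 820   i=7: 1135
  i=8: 2807   i=9: 1312
Match at i=9, j=9: x = 9·18 + 9 = 171.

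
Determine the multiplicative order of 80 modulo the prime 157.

156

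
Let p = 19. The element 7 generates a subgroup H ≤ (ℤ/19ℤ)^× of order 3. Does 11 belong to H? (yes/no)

yes

⟨7⟩ has order 3; its elements mod 19 are {1, 7, 11}.
11 is in this set.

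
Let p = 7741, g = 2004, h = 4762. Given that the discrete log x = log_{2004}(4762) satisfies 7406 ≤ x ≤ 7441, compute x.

7427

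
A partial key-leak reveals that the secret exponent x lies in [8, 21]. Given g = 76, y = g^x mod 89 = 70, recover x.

Compute 76^8 mod 89 = 64, then multiply by 76 repeatedly:
  76^8=64  76^9=58  76^10=47  76^11=12  76^12=22
  76^13=70
Found 70 at exponent 13.

13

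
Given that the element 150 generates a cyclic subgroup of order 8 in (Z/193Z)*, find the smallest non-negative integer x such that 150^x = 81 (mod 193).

Successive powers of 150 modulo 193:
  150^0=1  150^1=150  150^2=112  150^3=9  150^4=192  150^5=43
  150^6=81
So 150^6 ≡ 81 (mod 193), giving x = 6.

6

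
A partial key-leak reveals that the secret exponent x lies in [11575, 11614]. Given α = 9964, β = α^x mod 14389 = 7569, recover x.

11596

Compute 9964^11575 mod 14389 = 1883, then multiply by 9964 repeatedly:
  9964^11575=1883  9964^11576=13345  9964^11577=831  9964^11578=6409  9964^11579=894
  9964^11580=1025  9964^11581=11299  9964^11582=3700  9964^11583=2182  9964^11584=14058
  9964^11585=11386  9964^11586=7228  9964^11587=2847  9964^11588=6789  9964^11589=2907
  9964^11590=291  9964^11591=7335  9964^11592=4209  9964^11593=8930  9964^11594=11333
  9964^11595=11529  9964^11596=7569
Found 7569 at exponent 11596.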